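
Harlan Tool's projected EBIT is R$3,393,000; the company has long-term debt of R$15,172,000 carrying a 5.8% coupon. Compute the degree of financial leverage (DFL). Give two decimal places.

Annual interest charges come to R$879,976.00.
DFL = EBIT ÷ (EBIT − I) = R$3,393,000 ÷ (R$3,393,000 − R$879,976.00) = R$3,393,000 ÷ R$2,513,024.00 = 1.3502.

1.35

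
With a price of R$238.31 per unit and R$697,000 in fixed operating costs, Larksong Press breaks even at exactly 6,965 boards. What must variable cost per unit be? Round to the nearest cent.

R$138.24

Contribution per unit must be FC / Q = R$697,000 / 6,965 = R$100.0718.
Variable cost per unit = R$238.31 − R$100.0718 = R$138.24.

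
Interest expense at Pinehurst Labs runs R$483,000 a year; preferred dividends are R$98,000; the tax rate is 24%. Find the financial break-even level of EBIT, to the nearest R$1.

Preferred dividends are paid after tax, so their pre-tax equivalent is R$98,000 ÷ (1 − 0.24) = R$128,947.37.
EPS = 0 when EBIT covers interest plus the pre-tax preferred burden: R$483,000 + R$128,947.37 = R$611,947.37.

R$611,947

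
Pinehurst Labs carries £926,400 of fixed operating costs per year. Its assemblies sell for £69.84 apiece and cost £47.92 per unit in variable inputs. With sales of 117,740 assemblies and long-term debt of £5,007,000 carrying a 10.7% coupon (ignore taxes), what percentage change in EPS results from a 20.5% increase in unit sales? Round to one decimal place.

+47.3%

Contribution at this volume is 117,740 × £21.92 = £2,580,860.80.
Operating income = contribution − fixed costs = £2,580,860.80 − £926,400 = £1,654,460.80.
Interest = £535,749.00, so EBIT − I = £1,118,711.80.
Degree of combined leverage = contribution ÷ (EBIT − I) = £2,580,860.80 ÷ £1,118,711.80 = 2.3070.
%ΔEPS = DCL × %ΔSales = 2.3070 × +20.5% = +47.3%.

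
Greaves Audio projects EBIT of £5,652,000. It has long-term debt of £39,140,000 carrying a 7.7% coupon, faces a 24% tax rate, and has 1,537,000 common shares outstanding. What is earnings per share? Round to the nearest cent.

Pre-tax income = £5,652,000 − £3,013,780.00 = £2,638,220.00.
After tax at 24%: net income = £2,638,220.00 × 0.76 = £2,005,047.20.
EPS = £2,005,047.20 ÷ 1,537,000 = £1.30.

£1.30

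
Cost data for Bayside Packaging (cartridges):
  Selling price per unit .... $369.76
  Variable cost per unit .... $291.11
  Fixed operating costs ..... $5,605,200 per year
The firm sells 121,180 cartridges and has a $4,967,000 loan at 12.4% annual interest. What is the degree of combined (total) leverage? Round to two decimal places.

Contribution at this volume is 121,180 × $78.65 = $9,530,807.00.
EBIT = $9,530,807.00 − $5,605,200 = $3,925,607.00. Interest = $615,908.00, so EBIT − I = $3,309,699.00.
Degree of total leverage = total CM / (EBIT − interest) = $9,530,807.00 / $3,309,699.00 = 2.8797.

2.88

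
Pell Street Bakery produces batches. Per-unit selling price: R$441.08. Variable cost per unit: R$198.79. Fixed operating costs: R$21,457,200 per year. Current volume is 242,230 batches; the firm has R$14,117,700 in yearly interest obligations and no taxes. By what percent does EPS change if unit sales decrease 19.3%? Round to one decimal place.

At 242,230 units, contribution = 242,230 × R$242.29 = R$58,689,906.70.
Subtracting fixed costs: EBIT = R$58,689,906.70 − R$21,457,200 = R$37,232,706.70.
After interest of R$14,117,700.00, pre-tax earnings = R$23,115,006.70.
DCL = total CM / (EBIT − I) = R$58,689,906.70 / R$23,115,006.70 = 2.5390.
%ΔEPS = DCL × %ΔSales = 2.5390 × -19.3% = -49.0%.

-49.0%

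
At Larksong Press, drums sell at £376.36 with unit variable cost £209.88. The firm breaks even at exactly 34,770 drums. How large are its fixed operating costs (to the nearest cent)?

Contribution margin per unit = £376.36 − £209.88 = £166.48.
Fixed costs = break-even units × CM = 34,770 × £166.48 = £5,788,509.60.

£5,788,509.60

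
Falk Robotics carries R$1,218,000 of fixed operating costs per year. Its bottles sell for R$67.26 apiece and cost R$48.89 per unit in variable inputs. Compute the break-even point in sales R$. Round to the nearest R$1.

R$4,459,591

Contribution margin per unit = R$67.26 − R$48.89 = R$18.37, a CM ratio of R$18.37 ÷ R$67.26 = 0.2731.
Break-even sales = FC ÷ CM ratio = R$1,218,000 × R$67.26 / R$18.37 = R$4,459,591.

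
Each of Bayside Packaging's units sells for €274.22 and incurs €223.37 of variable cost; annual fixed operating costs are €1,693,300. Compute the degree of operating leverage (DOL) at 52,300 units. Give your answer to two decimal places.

Total contribution margin = 52,300 × €50.85 = €2,659,455.00.
EBIT = €2,659,455.00 − €1,693,300 = €966,155.00.
So DOL = total CM / EBIT = €2,659,455.00 / €966,155.00 = 2.7526.

2.75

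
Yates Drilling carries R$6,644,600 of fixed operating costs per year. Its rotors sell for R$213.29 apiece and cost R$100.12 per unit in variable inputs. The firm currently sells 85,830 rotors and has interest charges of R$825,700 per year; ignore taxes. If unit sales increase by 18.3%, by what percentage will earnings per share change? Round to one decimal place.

At 85,830 units, contribution = 85,830 × R$113.17 = R$9,713,381.10.
Operating income = contribution − fixed costs = R$9,713,381.10 − R$6,644,600 = R$3,068,781.10.
After interest of R$825,700.00, pre-tax earnings = R$2,243,081.10.
Degree of combined leverage = contribution ÷ (EBIT − I) = R$9,713,381.10 ÷ R$2,243,081.10 = 4.3304.
EPS therefore changes by 4.3304 × (+18.3%) = +79.2%.

+79.2%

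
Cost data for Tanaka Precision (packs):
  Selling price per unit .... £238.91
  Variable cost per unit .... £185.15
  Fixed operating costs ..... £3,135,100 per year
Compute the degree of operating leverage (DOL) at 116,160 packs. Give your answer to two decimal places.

Total contribution margin = 116,160 × £53.76 = £6,244,761.60.
Operating income = contribution − fixed costs = £6,244,761.60 − £3,135,100 = £3,109,661.60.
DOL = contribution ÷ EBIT = £6,244,761.60 ÷ £3,109,661.60 = 2.0082.

2.01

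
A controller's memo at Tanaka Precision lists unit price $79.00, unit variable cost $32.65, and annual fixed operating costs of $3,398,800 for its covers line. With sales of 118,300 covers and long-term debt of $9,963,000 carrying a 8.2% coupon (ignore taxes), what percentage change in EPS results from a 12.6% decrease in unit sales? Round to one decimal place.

Total contribution margin = 118,300 × $46.35 = $5,483,205.00.
Operating income = contribution − fixed costs = $5,483,205.00 − $3,398,800 = $2,084,405.00.
After interest of $816,966.00, pre-tax earnings = $1,267,439.00.
DCL = total CM / (EBIT − I) = $5,483,205.00 / $1,267,439.00 = 4.3262.
EPS therefore changes by 4.3262 × (-12.6%) = -54.5%.

-54.5%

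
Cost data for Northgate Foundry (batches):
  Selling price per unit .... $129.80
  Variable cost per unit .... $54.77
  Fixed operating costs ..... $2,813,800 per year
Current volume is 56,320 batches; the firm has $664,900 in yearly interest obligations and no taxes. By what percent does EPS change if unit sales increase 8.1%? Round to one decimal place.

+45.8%

Total contribution margin = 56,320 × $75.03 = $4,225,689.60.
Operating income = contribution − fixed costs = $4,225,689.60 − $2,813,800 = $1,411,889.60.
After interest of $664,900.00, pre-tax earnings = $746,989.60.
DCL = total CM / (EBIT − I) = $4,225,689.60 / $746,989.60 = 5.6570.
%ΔEPS = DCL × %ΔSales = 5.6570 × +8.1% = +45.8%.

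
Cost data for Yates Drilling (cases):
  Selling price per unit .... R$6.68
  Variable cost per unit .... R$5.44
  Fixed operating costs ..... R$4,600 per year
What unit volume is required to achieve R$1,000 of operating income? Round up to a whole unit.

Unit CM = price − variable cost = R$6.68 − R$5.44 = R$1.24.
Required volume = (fixed costs + target profit) ÷ CM = (R$4,600 + R$1,000) ÷ R$1.24 = 4,516.13, so 4,517 cases.

4,517 cases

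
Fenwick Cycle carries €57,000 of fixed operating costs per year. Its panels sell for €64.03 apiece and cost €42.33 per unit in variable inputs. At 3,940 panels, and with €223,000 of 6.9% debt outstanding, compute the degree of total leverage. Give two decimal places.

At 3,940 units, contribution = 3,940 × €21.70 = €85,498.00.
Operating income = contribution − fixed costs = €85,498.00 − €57,000 = €28,498.00. Interest = €15,387.00, so EBIT − I = €13,111.00.
Degree of total leverage = total CM / (EBIT − interest) = €85,498.00 / €13,111.00 = 6.5211.

6.52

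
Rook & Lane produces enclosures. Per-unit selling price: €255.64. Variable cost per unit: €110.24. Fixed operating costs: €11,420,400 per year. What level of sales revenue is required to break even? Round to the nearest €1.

CM per unit = €255.64 − €110.24 = €145.40; CM ratio = €145.40 / €255.64 = 0.5688.
Break-even revenue = fixed costs × price ÷ CM = €11,420,400 × €255.64 ÷ €145.40 = €20,079,168.

€20,079,168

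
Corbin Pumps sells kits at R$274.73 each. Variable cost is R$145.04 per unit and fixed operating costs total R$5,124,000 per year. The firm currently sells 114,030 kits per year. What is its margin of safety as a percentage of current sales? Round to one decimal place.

Each unit contributes R$274.73 − R$145.04 = R$129.69. Break-even units = R$5,124,000 ÷ R$129.69 = 39,509.60; break-even revenue = 39,509.60 × R$274.73 = R$10,854,472.36.
Current sales = 114,030 × R$274.73 = R$31,327,461.90.
Margin of safety = (R$31,327,461.90 − R$10,854,472.36) ÷ R$31,327,461.90 = 65.4%.

65.4%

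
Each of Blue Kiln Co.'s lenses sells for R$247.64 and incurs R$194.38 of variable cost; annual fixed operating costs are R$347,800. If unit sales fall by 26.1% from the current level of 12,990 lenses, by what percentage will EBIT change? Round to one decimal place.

-52.5%

Total contribution margin = 12,990 × R$53.26 = R$691,847.40.
Subtracting fixed costs: EBIT = R$691,847.40 − R$347,800 = R$344,047.40.
So DOL = total CM / EBIT = R$691,847.40 / R$344,047.40 = 2.0109.
So EBIT moves 2.0109 × (-26.1%) = -52.5%.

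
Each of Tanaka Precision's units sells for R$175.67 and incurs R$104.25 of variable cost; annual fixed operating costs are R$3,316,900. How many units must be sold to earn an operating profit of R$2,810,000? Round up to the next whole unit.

Unit CM = price − variable cost = R$175.67 − R$104.25 = R$71.42.
Units = (FC + target) / CM = (R$3,316,900 + R$2,810,000) / R$71.42 = 85,786.89, so 85,787 units.

85,787 units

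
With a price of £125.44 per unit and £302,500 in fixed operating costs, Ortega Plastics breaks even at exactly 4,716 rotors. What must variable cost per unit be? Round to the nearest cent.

£61.30

At break-even, FC = Q × (P − VC), so P − VC = £302,500 ÷ 4,716 = £64.1433.
Hence VC = price − CM = £125.44 − £64.1433 = £61.30.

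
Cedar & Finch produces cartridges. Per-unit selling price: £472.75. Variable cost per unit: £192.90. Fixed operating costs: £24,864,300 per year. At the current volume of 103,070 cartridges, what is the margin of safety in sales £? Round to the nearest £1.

£6,723,134

Each unit contributes £472.75 − £192.90 = £279.85. Break-even units = £24,864,300 ÷ £279.85 = 88,848.67; break-even revenue = 88,848.67 × £472.75 = £42,003,208.24.
Actual sales revenue = 103,070 × £472.75 = £48,726,342.50.
Margin of safety = £48,726,342.50 − £42,003,208.24 = £6,723,134.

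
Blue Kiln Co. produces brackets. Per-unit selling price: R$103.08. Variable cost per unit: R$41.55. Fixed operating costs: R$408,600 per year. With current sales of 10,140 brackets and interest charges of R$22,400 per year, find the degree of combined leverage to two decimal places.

Contribution at this volume is 10,140 × R$61.53 = R$623,914.20.
Operating income = contribution − fixed costs = R$623,914.20 − R$408,600 = R$215,314.20. Interest = R$22,400.00, so EBIT − I = R$192,914.20.
Degree of total leverage = total CM / (EBIT − interest) = R$623,914.20 / R$192,914.20 = 3.2342.

3.23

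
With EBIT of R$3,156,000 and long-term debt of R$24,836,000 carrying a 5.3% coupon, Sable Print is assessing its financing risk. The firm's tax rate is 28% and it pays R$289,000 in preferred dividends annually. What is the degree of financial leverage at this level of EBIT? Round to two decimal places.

2.19

Annual interest charges come to R$1,316,308.00.
Pre-tax preferred-dividend burden = R$289,000 ÷ (1 − 0.28) = R$401,388.89.
DFL = EBIT ÷ [EBIT − I − D_p/(1−t)] = R$3,156,000 ÷ [R$3,156,000 − R$1,316,308.00 − R$401,388.89] = R$3,156,000 ÷ R$1,438,303.11 = 2.1943.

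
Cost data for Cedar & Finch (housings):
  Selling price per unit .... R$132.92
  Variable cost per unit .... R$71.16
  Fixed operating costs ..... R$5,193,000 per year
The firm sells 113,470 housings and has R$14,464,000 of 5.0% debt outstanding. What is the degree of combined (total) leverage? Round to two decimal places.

Contribution at this volume is 113,470 × R$61.76 = R$7,007,907.20.
Subtracting fixed costs: EBIT = R$7,007,907.20 − R$5,193,000 = R$1,814,907.20. Interest = R$723,200.00, so EBIT − I = R$1,091,707.20.
Degree of total leverage = total CM / (EBIT − interest) = R$7,007,907.20 / R$1,091,707.20 = 6.4192.

6.42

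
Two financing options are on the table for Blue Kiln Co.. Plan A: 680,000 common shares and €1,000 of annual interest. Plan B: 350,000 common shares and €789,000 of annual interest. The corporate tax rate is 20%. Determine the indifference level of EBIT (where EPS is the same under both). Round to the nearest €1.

€1,624,758

Set EPS_A = EPS_B: (EBIT − €1,000)(1 − 0.20) ÷ 680,000 = (EBIT − €789,000)(1 − 0.20) ÷ 350,000.
Cancelling (1 − t) and cross-multiplying: 350,000·(EBIT − 1,000) = 680,000·(EBIT − 789,000).
Solving, EBIT = (789,000·680,000 − 1,000·350,000) / (680,000 − 350,000) = 536,170,000,000 / 330,000 = 1,624,757.58.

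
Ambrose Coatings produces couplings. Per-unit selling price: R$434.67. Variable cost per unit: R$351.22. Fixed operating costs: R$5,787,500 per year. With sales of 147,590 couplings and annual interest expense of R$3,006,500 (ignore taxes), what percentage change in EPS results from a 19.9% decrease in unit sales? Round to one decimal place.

Total contribution margin = 147,590 × R$83.45 = R$12,316,385.50.
Subtracting fixed costs: EBIT = R$12,316,385.50 − R$5,787,500 = R$6,528,885.50.
Interest = R$3,006,500.00, so EBIT − I = R$3,522,385.50.
Degree of combined leverage = contribution ÷ (EBIT − I) = R$12,316,385.50 ÷ R$3,522,385.50 = 3.4966.
%ΔEPS = DCL × %ΔSales = 3.4966 × -19.9% = -69.6%.

-69.6%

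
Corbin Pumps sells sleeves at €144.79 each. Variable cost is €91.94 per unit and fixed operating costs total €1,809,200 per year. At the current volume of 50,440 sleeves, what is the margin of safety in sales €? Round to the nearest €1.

€2,346,650

Contribution margin per unit = €144.79 − €91.94 = €52.85. Break-even units = €1,809,200 ÷ €52.85 = 34,232.73; break-even revenue = 34,232.73 × €144.79 = €4,956,557.58.
Current sales = 50,440 × €144.79 = €7,303,207.60.
Margin of safety = €7,303,207.60 − €4,956,557.58 = €2,346,650.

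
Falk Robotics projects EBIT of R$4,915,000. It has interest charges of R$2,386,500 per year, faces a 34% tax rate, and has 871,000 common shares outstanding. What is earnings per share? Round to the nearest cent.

R$1.92

Pre-tax income = R$4,915,000 − R$2,386,500.00 = R$2,528,500.00.
After tax at 34%: net income = R$2,528,500.00 × 0.66 = R$1,668,810.00.
Per share: R$1,668,810.00 / 871,000 shares = R$1.92.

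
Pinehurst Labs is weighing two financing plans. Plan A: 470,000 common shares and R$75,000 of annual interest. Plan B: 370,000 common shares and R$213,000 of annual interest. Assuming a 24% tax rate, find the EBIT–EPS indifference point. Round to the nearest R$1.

Set EPS_A = EPS_B: (EBIT − R$75,000)(1 − 0.24) ÷ 470,000 = (EBIT − R$213,000)(1 − 0.24) ÷ 370,000.
The (1 − t) factor cancels: (EBIT − 75,000) × 370,000 = (EBIT − 213,000) × 470,000.
EBIT × (470,000 − 370,000) = 213,000 × 470,000 − 75,000 × 370,000 = 72,360,000,000, so EBIT = 72,360,000,000 ÷ 100,000 = 723,600.00.

R$723,600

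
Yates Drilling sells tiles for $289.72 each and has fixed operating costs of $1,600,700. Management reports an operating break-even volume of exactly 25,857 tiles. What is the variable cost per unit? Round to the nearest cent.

Contribution per unit must be FC / Q = $1,600,700 / 25,857 = $61.9059.
Hence VC = price − CM = $289.72 − $61.9059 = $227.81.

$227.81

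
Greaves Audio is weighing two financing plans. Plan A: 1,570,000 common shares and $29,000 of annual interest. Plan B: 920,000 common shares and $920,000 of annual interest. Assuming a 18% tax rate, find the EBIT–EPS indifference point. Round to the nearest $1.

Set EPS_A = EPS_B: (EBIT − $29,000)(1 − 0.18) ÷ 1,570,000 = (EBIT − $920,000)(1 − 0.18) ÷ 920,000.
Cancelling (1 − t) and cross-multiplying: 920,000·(EBIT − 29,000) = 1,570,000·(EBIT − 920,000).
EBIT × (1,570,000 − 920,000) = 920,000 × 1,570,000 − 29,000 × 920,000 = 1,417,720,000,000, so EBIT = 1,417,720,000,000 ÷ 650,000 = 2,181,107.69.

$2,181,108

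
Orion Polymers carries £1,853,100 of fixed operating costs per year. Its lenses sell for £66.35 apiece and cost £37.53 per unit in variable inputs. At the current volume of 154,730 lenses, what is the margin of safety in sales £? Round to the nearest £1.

£6,000,090

Unit CM = price − variable cost = £66.35 − £37.53 = £28.82. Break-even units = £1,853,100 ÷ £28.82 = 64,299.10; break-even revenue = 64,299.10 × £66.35 = £4,266,245.14.
Actual sales revenue = 154,730 × £66.35 = £10,266,335.50.
Margin of safety = £10,266,335.50 − £4,266,245.14 = £6,000,090.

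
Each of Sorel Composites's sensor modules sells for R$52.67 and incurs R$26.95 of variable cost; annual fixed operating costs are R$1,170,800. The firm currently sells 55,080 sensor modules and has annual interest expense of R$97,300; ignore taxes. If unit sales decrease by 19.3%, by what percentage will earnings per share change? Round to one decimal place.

Total contribution margin = 55,080 × R$25.72 = R$1,416,657.60.
Operating income = contribution − fixed costs = R$1,416,657.60 − R$1,170,800 = R$245,857.60.
After interest of R$97,300.00, pre-tax earnings = R$148,557.60.
Degree of combined leverage = contribution ÷ (EBIT − I) = R$1,416,657.60 ÷ R$148,557.60 = 9.5361.
EPS therefore changes by 9.5361 × (-19.3%) = -184.0%.

-184.0%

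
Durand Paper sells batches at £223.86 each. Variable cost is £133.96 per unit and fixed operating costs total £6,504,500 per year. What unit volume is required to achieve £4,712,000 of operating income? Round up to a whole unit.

124,767 batches

Each unit contributes £223.86 − £133.96 = £89.90.
Need Q such that Q × £89.90 − £6,504,500 = £4,712,000, i.e. Q = £11,216,500 / £89.90 = 124,766.41 → 124,767.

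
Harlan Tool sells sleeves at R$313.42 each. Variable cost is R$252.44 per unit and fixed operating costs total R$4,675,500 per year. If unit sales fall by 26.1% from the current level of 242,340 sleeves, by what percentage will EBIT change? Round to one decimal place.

Contribution at this volume is 242,340 × R$60.98 = R$14,777,893.20.
Operating income = contribution − fixed costs = R$14,777,893.20 − R$4,675,500 = R$10,102,393.20.
DOL = contribution ÷ EBIT = R$14,777,893.20 ÷ R$10,102,393.20 = 1.4628.
%ΔEBIT = DOL × %ΔSales = 1.4628 × -26.1% = -38.2%.

-38.2%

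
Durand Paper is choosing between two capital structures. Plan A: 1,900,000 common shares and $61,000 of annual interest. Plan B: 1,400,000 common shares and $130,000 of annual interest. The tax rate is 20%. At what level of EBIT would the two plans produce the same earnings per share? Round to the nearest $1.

At indifference, (EBIT − 61,000)(1 − t)/1,900,000 = (EBIT − 130,000)(1 − t)/1,400,000.
The (1 − t) factor cancels: (EBIT − 61,000) × 1,400,000 = (EBIT − 130,000) × 1,900,000.
Solving, EBIT = (130,000·1,900,000 − 61,000·1,400,000) / (1,900,000 − 1,400,000) = 161,600,000,000 / 500,000 = 323,200.00.

$323,200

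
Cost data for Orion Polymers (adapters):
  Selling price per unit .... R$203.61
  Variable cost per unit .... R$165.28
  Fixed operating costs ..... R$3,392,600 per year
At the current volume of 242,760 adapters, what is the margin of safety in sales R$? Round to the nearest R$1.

Each unit contributes R$203.61 − R$165.28 = R$38.33. Break-even units = R$3,392,600 ÷ R$38.33 = 88,510.31; break-even revenue = 88,510.31 × R$203.61 = R$18,021,583.25.
Actual sales revenue = 242,760 × R$203.61 = R$49,428,363.60.
Margin of safety = R$49,428,363.60 − R$18,021,583.25 = R$31,406,780.

R$31,406,780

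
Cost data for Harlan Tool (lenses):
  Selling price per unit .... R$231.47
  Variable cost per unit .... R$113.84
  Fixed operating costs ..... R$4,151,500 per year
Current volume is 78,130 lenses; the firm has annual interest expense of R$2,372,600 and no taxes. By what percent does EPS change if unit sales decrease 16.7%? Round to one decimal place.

At 78,130 units, contribution = 78,130 × R$117.63 = R$9,190,431.90.
Operating income = contribution − fixed costs = R$9,190,431.90 − R$4,151,500 = R$5,038,931.90.
After interest of R$2,372,600.00, pre-tax earnings = R$2,666,331.90.
Degree of combined leverage = contribution ÷ (EBIT − I) = R$9,190,431.90 ÷ R$2,666,331.90 = 3.4468.
%ΔEPS = DCL × %ΔSales = 3.4468 × -16.7% = -57.6%.

-57.6%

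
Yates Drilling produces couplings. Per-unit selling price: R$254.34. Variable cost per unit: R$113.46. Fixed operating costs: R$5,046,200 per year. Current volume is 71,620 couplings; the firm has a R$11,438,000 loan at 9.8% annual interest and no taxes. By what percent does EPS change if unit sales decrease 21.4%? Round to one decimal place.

At 71,620 units, contribution = 71,620 × R$140.88 = R$10,089,825.60.
EBIT = R$10,089,825.60 − R$5,046,200 = R$5,043,625.60.
Interest = R$1,120,924.00, so EBIT − I = R$3,922,701.60.
DCL = total CM / (EBIT − I) = R$10,089,825.60 / R$3,922,701.60 = 2.5722.
%ΔEPS = DCL × %ΔSales = 2.5722 × -21.4% = -55.0%.

-55.0%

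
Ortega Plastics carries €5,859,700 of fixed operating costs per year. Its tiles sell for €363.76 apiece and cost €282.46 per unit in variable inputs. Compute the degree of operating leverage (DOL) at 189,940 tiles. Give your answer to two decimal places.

Contribution at this volume is 189,940 × €81.30 = €15,442,122.00.
EBIT = €15,442,122.00 − €5,859,700 = €9,582,422.00.
DOL = contribution ÷ EBIT = €15,442,122.00 ÷ €9,582,422.00 = 1.6115.

1.61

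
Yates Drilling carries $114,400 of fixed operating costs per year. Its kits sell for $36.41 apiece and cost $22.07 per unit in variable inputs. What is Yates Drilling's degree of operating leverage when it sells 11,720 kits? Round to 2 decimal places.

3.13

Contribution at this volume is 11,720 × $14.34 = $168,064.80.
Subtracting fixed costs: EBIT = $168,064.80 − $114,400 = $53,664.80.
DOL = contribution ÷ EBIT = $168,064.80 ÷ $53,664.80 = 3.1318.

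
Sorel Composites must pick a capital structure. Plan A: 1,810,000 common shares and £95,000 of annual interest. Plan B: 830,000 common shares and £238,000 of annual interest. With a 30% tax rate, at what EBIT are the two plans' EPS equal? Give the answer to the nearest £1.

At indifference, (EBIT − 95,000)(1 − t)/1,810,000 = (EBIT − 238,000)(1 − t)/830,000.
Cancelling (1 − t) and cross-multiplying: 830,000·(EBIT − 95,000) = 1,810,000·(EBIT − 238,000).
EBIT × (1,810,000 − 830,000) = 238,000 × 1,810,000 − 95,000 × 830,000 = 351,930,000,000, so EBIT = 351,930,000,000 ÷ 980,000 = 359,112.24.

£359,112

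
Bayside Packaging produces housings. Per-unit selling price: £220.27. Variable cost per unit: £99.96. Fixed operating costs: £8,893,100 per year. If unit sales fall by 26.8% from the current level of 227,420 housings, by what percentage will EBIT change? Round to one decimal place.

-39.7%

Contribution at this volume is 227,420 × £120.31 = £27,360,900.20.
EBIT = £27,360,900.20 − £8,893,100 = £18,467,800.20.
Degree of operating leverage = £27,360,900.20 / £18,467,800.20 = 1.4815.
So EBIT moves 1.4815 × (-26.8%) = -39.7%.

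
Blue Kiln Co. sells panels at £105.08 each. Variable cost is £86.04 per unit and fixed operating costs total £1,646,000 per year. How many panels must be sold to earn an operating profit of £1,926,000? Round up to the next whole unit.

Contribution margin per unit = £105.08 − £86.04 = £19.04.
Required volume = (fixed costs + target profit) ÷ CM = (£1,646,000 + £1,926,000) ÷ £19.04 = 187,605.04, so 187,606 panels.

187,606 panels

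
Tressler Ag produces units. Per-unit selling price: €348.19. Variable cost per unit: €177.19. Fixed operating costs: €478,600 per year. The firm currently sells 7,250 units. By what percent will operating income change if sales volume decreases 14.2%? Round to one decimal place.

Total contribution margin = 7,250 × €171.00 = €1,239,750.00.
EBIT = €1,239,750.00 − €478,600 = €761,150.00.
Degree of operating leverage = €1,239,750.00 / €761,150.00 = 1.6288.
So EBIT moves 1.6288 × (-14.2%) = -23.1%.

-23.1%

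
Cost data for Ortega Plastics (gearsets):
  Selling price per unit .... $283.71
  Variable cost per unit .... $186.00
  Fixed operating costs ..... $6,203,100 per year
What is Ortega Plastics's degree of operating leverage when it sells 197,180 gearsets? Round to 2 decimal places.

Contribution at this volume is 197,180 × $97.71 = $19,266,457.80.
Subtracting fixed costs: EBIT = $19,266,457.80 − $6,203,100 = $13,063,357.80.
Degree of operating leverage = $19,266,457.80 / $13,063,357.80 = 1.4748.

1.47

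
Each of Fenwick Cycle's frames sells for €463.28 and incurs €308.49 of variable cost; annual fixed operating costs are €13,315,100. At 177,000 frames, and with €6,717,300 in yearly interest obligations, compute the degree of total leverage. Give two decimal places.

3.72

Total contribution margin = 177,000 × €154.79 = €27,397,830.00.
Subtracting fixed costs: EBIT = €27,397,830.00 − €13,315,100 = €14,082,730.00. Interest = €6,717,300.00, so EBIT − I = €7,365,430.00.
Degree of total leverage = total CM / (EBIT − interest) = €27,397,830.00 / €7,365,430.00 = 3.7198.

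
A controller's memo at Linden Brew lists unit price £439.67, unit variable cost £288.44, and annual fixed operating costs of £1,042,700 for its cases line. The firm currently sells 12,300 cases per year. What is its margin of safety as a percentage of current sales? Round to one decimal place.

43.9%

Each unit contributes £439.67 − £288.44 = £151.23. Break-even units = £1,042,700 ÷ £151.23 = 6,894.80; break-even revenue = 6,894.80 × £439.67 = £3,031,434.96.
Actual sales revenue = 12,300 × £439.67 = £5,407,941.00.
Margin of safety = (£5,407,941.00 − £3,031,434.96) ÷ £5,407,941.00 = 43.9%.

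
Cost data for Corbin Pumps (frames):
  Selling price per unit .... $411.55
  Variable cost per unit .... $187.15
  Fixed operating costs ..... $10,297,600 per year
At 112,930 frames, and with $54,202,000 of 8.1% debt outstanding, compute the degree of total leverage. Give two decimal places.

Contribution at this volume is 112,930 × $224.40 = $25,341,492.00.
Operating income = contribution − fixed costs = $25,341,492.00 − $10,297,600 = $15,043,892.00. Interest = $4,390,362.00.
DOL = $25,341,492.00 ÷ $15,043,892.00 = 1.6845; DFL = $15,043,892.00 ÷ $10,653,530.00 = 1.4121.
DCL = DOL × DFL = 1.6845 × 1.4121 = 2.3787.

2.38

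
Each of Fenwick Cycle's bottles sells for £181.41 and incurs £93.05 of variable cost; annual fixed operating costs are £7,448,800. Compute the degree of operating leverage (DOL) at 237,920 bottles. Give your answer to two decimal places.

1.55

Contribution at this volume is 237,920 × £88.36 = £21,022,611.20.
Operating income = contribution − fixed costs = £21,022,611.20 − £7,448,800 = £13,573,811.20.
Degree of operating leverage = £21,022,611.20 / £13,573,811.20 = 1.5488.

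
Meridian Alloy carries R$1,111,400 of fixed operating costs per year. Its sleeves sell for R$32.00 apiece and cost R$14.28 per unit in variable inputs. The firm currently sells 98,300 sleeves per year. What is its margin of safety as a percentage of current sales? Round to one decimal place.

36.2%

Unit CM = price − variable cost = R$32.00 − R$14.28 = R$17.72. Break-even units = R$1,111,400 ÷ R$17.72 = 62,720.09; break-even revenue = 62,720.09 × R$32.00 = R$2,007,042.89.
Current sales = 98,300 × R$32.00 = R$3,145,600.00.
Margin of safety = (R$3,145,600.00 − R$2,007,042.89) ÷ R$3,145,600.00 = 36.2%.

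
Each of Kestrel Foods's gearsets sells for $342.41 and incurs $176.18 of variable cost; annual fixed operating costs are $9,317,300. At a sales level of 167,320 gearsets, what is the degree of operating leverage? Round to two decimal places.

1.50

Contribution at this volume is 167,320 × $166.23 = $27,813,603.60.
Subtracting fixed costs: EBIT = $27,813,603.60 − $9,317,300 = $18,496,303.60.
Degree of operating leverage = $27,813,603.60 / $18,496,303.60 = 1.5037.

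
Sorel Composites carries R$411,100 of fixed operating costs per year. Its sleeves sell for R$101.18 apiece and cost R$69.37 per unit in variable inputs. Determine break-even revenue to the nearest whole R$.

CM per unit = R$101.18 − R$69.37 = R$31.81; CM ratio = R$31.81 / R$101.18 = 0.3144.
Break-even sales = FC ÷ CM ratio = R$411,100 × R$101.18 / R$31.81 = R$1,307,611.

R$1,307,611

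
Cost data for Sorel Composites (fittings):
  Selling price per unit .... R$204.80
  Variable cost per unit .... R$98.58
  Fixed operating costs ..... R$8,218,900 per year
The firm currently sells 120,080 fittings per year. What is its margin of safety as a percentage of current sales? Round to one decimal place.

35.6%

Unit CM = price − variable cost = R$204.80 − R$98.58 = R$106.22. Break-even units = R$8,218,900 ÷ R$106.22 = 77,376.20; break-even revenue = 77,376.20 × R$204.80 = R$15,846,645.83.
Current sales = 120,080 × R$204.80 = R$24,592,384.00.
Margin of safety = (R$24,592,384.00 − R$15,846,645.83) ÷ R$24,592,384.00 = 35.6%.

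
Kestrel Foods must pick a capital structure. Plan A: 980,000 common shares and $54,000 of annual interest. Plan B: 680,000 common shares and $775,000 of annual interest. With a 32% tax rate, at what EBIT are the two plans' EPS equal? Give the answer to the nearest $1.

At indifference, (EBIT − 54,000)(1 − t)/980,000 = (EBIT − 775,000)(1 − t)/680,000.
Cancelling (1 − t) and cross-multiplying: 680,000·(EBIT − 54,000) = 980,000·(EBIT − 775,000).
Solving, EBIT = (775,000·980,000 − 54,000·680,000) / (980,000 − 680,000) = 722,780,000,000 / 300,000 = 2,409,266.67.

$2,409,267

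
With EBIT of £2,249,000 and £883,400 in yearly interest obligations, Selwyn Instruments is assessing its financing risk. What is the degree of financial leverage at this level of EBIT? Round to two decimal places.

1.65

Interest = £883,400.00.
Degree of financial leverage = EBIT / (EBIT − interest) = £2,249,000 / £1,365,600.00 = 1.6469.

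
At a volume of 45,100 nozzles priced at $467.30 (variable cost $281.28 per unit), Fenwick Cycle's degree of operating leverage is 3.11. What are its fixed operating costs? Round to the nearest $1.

$5,691,913

Contribution at this volume is 45,100 × $186.02 = $8,389,502.00.
DOL = contribution / EBIT, so EBIT = $8,389,502.00 / 3.11 = $2,697,589.07.
Fixed costs = CM − EBIT = $8,389,502.00 − $2,697,589.07 = $5,691,913.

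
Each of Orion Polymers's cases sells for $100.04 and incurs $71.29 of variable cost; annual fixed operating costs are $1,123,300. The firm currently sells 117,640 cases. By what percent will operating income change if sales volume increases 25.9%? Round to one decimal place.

+38.8%

Total contribution margin = 117,640 × $28.75 = $3,382,150.00.
Subtracting fixed costs: EBIT = $3,382,150.00 − $1,123,300 = $2,258,850.00.
So DOL = total CM / EBIT = $3,382,150.00 / $2,258,850.00 = 1.4973.
%ΔEBIT = DOL × %ΔSales = 1.4973 × +25.9% = +38.8%.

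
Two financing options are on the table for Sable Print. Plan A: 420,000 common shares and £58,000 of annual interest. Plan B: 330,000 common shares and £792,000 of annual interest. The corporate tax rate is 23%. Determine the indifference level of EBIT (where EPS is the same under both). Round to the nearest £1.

£3,483,333

Set EPS_A = EPS_B: (EBIT − £58,000)(1 − 0.23) ÷ 420,000 = (EBIT − £792,000)(1 − 0.23) ÷ 330,000.
The (1 − t) factor cancels: (EBIT − 58,000) × 330,000 = (EBIT − 792,000) × 420,000.
EBIT × (420,000 − 330,000) = 792,000 × 420,000 − 58,000 × 330,000 = 313,500,000,000, so EBIT = 313,500,000,000 ÷ 90,000 = 3,483,333.33.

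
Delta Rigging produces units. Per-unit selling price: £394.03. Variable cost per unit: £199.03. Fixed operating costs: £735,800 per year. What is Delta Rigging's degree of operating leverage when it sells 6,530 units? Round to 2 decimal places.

Total contribution margin = 6,530 × £195.00 = £1,273,350.00.
EBIT = £1,273,350.00 − £735,800 = £537,550.00.
DOL = contribution ÷ EBIT = £1,273,350.00 ÷ £537,550.00 = 2.3688.

2.37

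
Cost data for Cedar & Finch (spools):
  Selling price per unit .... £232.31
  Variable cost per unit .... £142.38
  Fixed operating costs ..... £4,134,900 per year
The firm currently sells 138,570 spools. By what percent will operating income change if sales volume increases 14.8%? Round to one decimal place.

At 138,570 units, contribution = 138,570 × £89.93 = £12,461,600.10.
Operating income = contribution − fixed costs = £12,461,600.10 − £4,134,900 = £8,326,700.10.
Degree of operating leverage = £12,461,600.10 / £8,326,700.10 = 1.4966.
So EBIT moves 1.4966 × (+14.8%) = +22.1%.

+22.1%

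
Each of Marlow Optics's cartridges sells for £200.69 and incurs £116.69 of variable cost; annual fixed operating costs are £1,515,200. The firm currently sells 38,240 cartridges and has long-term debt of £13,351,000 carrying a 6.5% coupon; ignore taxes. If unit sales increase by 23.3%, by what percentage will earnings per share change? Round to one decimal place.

+90.3%

At 38,240 units, contribution = 38,240 × £84.00 = £3,212,160.00.
Subtracting fixed costs: EBIT = £3,212,160.00 − £1,515,200 = £1,696,960.00.
Interest = £867,815.00, so EBIT − I = £829,145.00.
DCL = total CM / (EBIT − I) = £3,212,160.00 / £829,145.00 = 3.8741.
EPS therefore changes by 3.8741 × (+23.3%) = +90.3%.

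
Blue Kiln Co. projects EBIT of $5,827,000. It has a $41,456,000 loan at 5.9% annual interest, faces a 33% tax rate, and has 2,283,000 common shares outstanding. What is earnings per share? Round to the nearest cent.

$0.99

Pre-tax income = $5,827,000 − $2,445,904.00 = $3,381,096.00.
After tax at 33%: net income = $3,381,096.00 × 0.67 = $2,265,334.32.
Per share: $2,265,334.32 / 2,283,000 shares = $0.99.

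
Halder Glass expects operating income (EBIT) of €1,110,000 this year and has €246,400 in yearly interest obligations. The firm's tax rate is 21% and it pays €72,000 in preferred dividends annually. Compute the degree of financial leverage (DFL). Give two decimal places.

Annual interest charges come to €246,400.00.
Preferred dividends grossed up pre-tax: €72,000 / (1 − 0.21) = €91,139.24.
DFL = EBIT ÷ [EBIT − I − D_p/(1−t)] = €1,110,000 ÷ [€1,110,000 − €246,400.00 − €91,139.24] = €1,110,000 ÷ €772,460.76 = 1.4370.

1.44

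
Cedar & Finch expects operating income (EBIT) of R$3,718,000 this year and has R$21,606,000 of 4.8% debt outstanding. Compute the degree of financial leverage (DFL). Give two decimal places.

1.39

Interest = R$1,037,088.00.
Degree of financial leverage = EBIT / (EBIT − interest) = R$3,718,000 / R$2,680,912.00 = 1.3868.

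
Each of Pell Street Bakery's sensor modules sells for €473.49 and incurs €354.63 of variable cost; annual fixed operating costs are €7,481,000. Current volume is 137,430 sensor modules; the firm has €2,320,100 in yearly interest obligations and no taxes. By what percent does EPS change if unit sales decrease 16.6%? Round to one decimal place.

-41.5%

At 137,430 units, contribution = 137,430 × €118.86 = €16,334,929.80.
EBIT = €16,334,929.80 − €7,481,000 = €8,853,929.80.
After interest of €2,320,100.00, pre-tax earnings = €6,533,829.80.
DCL = total CM / (EBIT − I) = €16,334,929.80 / €6,533,829.80 = 2.5001.
%ΔEPS = DCL × %ΔSales = 2.5001 × -16.6% = -41.5%.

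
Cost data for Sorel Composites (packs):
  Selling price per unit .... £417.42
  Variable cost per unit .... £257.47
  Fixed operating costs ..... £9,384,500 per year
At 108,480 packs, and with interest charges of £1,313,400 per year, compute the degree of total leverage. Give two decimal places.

2.61

At 108,480 units, contribution = 108,480 × £159.95 = £17,351,376.00.
EBIT = £17,351,376.00 − £9,384,500 = £7,966,876.00. Interest = £1,313,400.00, so EBIT − I = £6,653,476.00.
Degree of total leverage = total CM / (EBIT − interest) = £17,351,376.00 / £6,653,476.00 = 2.6079.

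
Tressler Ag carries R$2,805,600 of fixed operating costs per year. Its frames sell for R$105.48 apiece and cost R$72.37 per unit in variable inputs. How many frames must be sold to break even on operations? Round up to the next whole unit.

84,736 frames

Each unit contributes R$105.48 − R$72.37 = R$33.11.
Break-even volume = fixed costs ÷ CM per unit = R$2,805,600 ÷ R$33.11 = 84,735.73, so 84,736 frames.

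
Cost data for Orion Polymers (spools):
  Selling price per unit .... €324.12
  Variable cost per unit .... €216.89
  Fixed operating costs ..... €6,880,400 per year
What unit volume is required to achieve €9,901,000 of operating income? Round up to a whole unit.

156,500 spools

Contribution margin per unit = €324.12 − €216.89 = €107.23.
Units = (FC + target) / CM = (€6,880,400 + €9,901,000) / €107.23 = 156,499.11, so 156,500 spools.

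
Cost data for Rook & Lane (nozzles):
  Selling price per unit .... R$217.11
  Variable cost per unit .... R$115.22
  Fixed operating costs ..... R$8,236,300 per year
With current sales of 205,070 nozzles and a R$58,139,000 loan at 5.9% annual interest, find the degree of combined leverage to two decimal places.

At 205,070 units, contribution = 205,070 × R$101.89 = R$20,894,582.30.
Operating income = contribution − fixed costs = R$20,894,582.30 − R$8,236,300 = R$12,658,282.30. Interest = R$3,430,201.00, so EBIT − I = R$9,228,081.30.
DCL = contribution ÷ (EBIT − I) = R$20,894,582.30 ÷ R$9,228,081.30 = 2.2642.

2.26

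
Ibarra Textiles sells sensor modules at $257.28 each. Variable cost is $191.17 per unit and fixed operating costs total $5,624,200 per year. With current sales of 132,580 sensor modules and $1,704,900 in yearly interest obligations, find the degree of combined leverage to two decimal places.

6.10

Total contribution margin = 132,580 × $66.11 = $8,764,863.80.
Operating income = contribution − fixed costs = $8,764,863.80 − $5,624,200 = $3,140,663.80. Interest = $1,704,900.00.
DOL = $8,764,863.80 ÷ $3,140,663.80 = 2.7908; DFL = $3,140,663.80 ÷ $1,435,763.80 = 2.1875.
DCL = DOL × DFL = 2.7908 × 2.1875 = 6.1049.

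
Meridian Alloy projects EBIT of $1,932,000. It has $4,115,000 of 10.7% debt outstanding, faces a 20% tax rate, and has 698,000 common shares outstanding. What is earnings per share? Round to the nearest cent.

Pre-tax income = $1,932,000 − $440,305.00 = $1,491,695.00.
After tax at 20%: net income = $1,491,695.00 × 0.80 = $1,193,356.00.
EPS = $1,193,356.00 ÷ 698,000 = $1.71.

$1.71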